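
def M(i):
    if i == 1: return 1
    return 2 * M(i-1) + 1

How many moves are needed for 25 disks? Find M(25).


M(25) = 2 * M(24) + 1
M(24) = 2 * M(23) + 1
M(23) = 2 * M(22) + 1
M(22) = 2 * M(21) + 1
M(21) = 2 * M(20) + 1
M(20) = 2 * M(19) + 1
M(19) = 2 * M(18) + 1
M(18) = 2 * M(17) + 1
M(17) = 2 * M(16) + 1
M(16) = 2 * M(15) + 1
M(15) = 2 * M(14) + 1
M(14) = 2 * M(13) + 1
M(13) = 2 * M(12) + 1
M(12) = 2 * M(11) + 1
M(11) = 2 * M(10) + 1
M(10) = 2 * M(9) + 1
M(9) = 2 * M(8) + 1
M(8) = 2 * M(7) + 1
M(7) = 2 * M(6) + 1
M(6) = 2 * M(5) + 1
M(5) = 2 * M(4) + 1
M(4) = 2 * M(3) + 1
M(3) = 2 * M(2) + 1
M(2) = 2 * M(1) + 1
M(1) = 1  (base case)
M(2) = 2 * 1 + 1 = 3
M(3) = 2 * 3 + 1 = 7
M(4) = 2 * 7 + 1 = 15
M(5) = 2 * 15 + 1 = 31
M(6) = 2 * 31 + 1 = 63
M(7) = 2 * 63 + 1 = 127
M(8) = 2 * 127 + 1 = 255
M(9) = 2 * 255 + 1 = 511
M(10) = 2 * 511 + 1 = 1023
M(11) = 2 * 1023 + 1 = 2047
M(12) = 2 * 2047 + 1 = 4095
M(13) = 2 * 4095 + 1 = 8191
M(14) = 2 * 8191 + 1 = 16383
M(15) = 2 * 16383 + 1 = 32767
M(16) = 2 * 32767 + 1 = 65535
M(17) = 2 * 65535 + 1 = 131071
M(18) = 2 * 131071 + 1 = 262143
M(19) = 2 * 262143 + 1 = 524287
M(20) = 2 * 524287 + 1 = 1048575
M(21) = 2 * 1048575 + 1 = 2097151
M(22) = 2 * 2097151 + 1 = 4194303
M(23) = 2 * 4194303 + 1 = 8388607
M(24) = 2 * 8388607 + 1 = 16777215
M(25) = 2 * 16777215 + 1 = 33554431

33554431


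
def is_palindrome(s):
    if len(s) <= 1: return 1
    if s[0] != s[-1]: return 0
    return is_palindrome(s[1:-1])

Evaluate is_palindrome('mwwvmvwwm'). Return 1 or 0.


is_palindrome('mwwvmvwwm'): s[0]='m' == s[-1]='m' -> check is_palindrome('wwvmvww')
is_palindrome('wwvmvww'): s[0]='w' == s[-1]='w' -> check is_palindrome('wvmvw')
is_palindrome('wvmvw'): s[0]='w' == s[-1]='w' -> check is_palindrome('vmv')
is_palindrome('vmv'): s[0]='v' == s[-1]='v' -> check is_palindrome('m')
is_palindrome('m'): len <= 1 -> return 1  (base case)
Result: 1 (palindrome)

1


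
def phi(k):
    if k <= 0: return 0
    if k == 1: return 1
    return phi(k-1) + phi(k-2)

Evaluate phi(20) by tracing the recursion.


Computing phi(20) bottom-up:
phi(0) = 0
phi(1) = 1
phi(2) = phi(1) + phi(0) = 1 + 0 = 1
phi(3) = phi(2) + phi(1) = 1 + 1 = 2
phi(4) = phi(3) + phi(2) = 2 + 1 = 3
phi(5) = phi(4) + phi(3) = 3 + 2 = 5
phi(6) = phi(5) + phi(4) = 5 + 3 = 8
phi(7) = phi(6) + phi(5) = 8 + 5 = 13
phi(8) = phi(7) + phi(6) = 13 + 8 = 21
phi(9) = phi(8) + phi(7) = 21 + 13 = 34
phi(10) = phi(9) + phi(8) = 34 + 21 = 55
phi(11) = phi(10) + phi(9) = 55 + 34 = 89
phi(12) = phi(11) + phi(10) = 89 + 55 = 144
phi(13) = phi(12) + phi(11) = 144 + 89 = 233
phi(14) = phi(13) + phi(12) = 233 + 144 = 377
phi(15) = phi(14) + phi(13) = 377 + 233 = 610
phi(16) = phi(15) + phi(14) = 610 + 377 = 987
phi(17) = phi(16) + phi(15) = 987 + 610 = 1597
phi(18) = phi(17) + phi(16) = 1597 + 987 = 2584
phi(19) = phi(18) + phi(17) = 2584 + 1597 = 4181
phi(20) = phi(19) + phi(18) = 4181 + 2584 = 6765

6765


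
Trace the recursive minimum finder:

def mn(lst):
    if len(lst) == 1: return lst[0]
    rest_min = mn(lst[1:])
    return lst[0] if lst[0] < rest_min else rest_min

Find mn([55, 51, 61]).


mn([55, 51, 61]): compare 55 with mn([51, 61])
mn([51, 61]): compare 51 with mn([61])
mn([61]) = 61  (base case)
Compare 51 with 61 -> 51
Compare 55 with 51 -> 51

51


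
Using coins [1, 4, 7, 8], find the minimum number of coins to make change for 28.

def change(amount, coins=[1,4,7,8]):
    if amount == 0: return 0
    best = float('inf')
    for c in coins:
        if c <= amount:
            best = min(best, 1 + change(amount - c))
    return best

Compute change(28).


Building up with DP:
change(0) = 0
change(1) = min(1+change(0)=1+0=1) = 1
change(2) = min(1+change(1)=1+1=2) = 2
change(3) = min(1+change(2)=1+2=3) = 3
change(4) = min(1+change(3)=1+3=4, 1+change(0)=1+0=1) = 1
change(5) = min(1+change(4)=1+1=2, 1+change(1)=1+1=2) = 2
change(6) = min(1+change(5)=1+2=3, 1+change(2)=1+2=3) = 3
change(7) = min(1+change(6)=1+3=4, 1+change(3)=1+3=4, 1+change(0)=1+0=1) = 1
change(8) = min(1+change(7)=1+1=2, 1+change(4)=1+1=2, 1+change(1)=1+1=2, 1+change(0)=1+0=1) = 1
change(9) = min(1+change(8)=1+1=2, 1+change(5)=1+2=3, 1+change(2)=1+2=3, 1+change(1)=1+1=2) = 2
change(10) = min(1+change(9)=1+2=3, 1+change(6)=1+3=4, 1+change(3)=1+3=4, 1+change(2)=1+2=3) = 3
change(11) = min(1+change(10)=1+3=4, 1+change(7)=1+1=2, 1+change(4)=1+1=2, 1+change(3)=1+3=4) = 2
change(12) = min(1+change(11)=1+2=3, 1+change(8)=1+1=2, 1+change(5)=1+2=3, 1+change(4)=1+1=2) = 2
change(13) = min(1+change(12)=1+2=3, 1+change(9)=1+2=3, 1+change(6)=1+3=4, 1+change(5)=1+2=3) = 3
change(14) = min(1+change(13)=1+3=4, 1+change(10)=1+3=4, 1+change(7)=1+1=2, 1+change(6)=1+3=4) = 2
change(15) = min(1+change(14)=1+2=3, 1+change(11)=1+2=3, 1+change(8)=1+1=2, 1+change(7)=1+1=2) = 2
change(16) = min(1+change(15)=1+2=3, 1+change(12)=1+2=3, 1+change(9)=1+2=3, 1+change(8)=1+1=2) = 2
change(17) = min(1+change(16)=1+2=3, 1+change(13)=1+3=4, 1+change(10)=1+3=4, 1+change(9)=1+2=3) = 3
change(18) = min(1+change(17)=1+3=4, 1+change(14)=1+2=3, 1+change(11)=1+2=3, 1+change(10)=1+3=4) = 3
change(19) = min(1+change(18)=1+3=4, 1+change(15)=1+2=3, 1+change(12)=1+2=3, 1+change(11)=1+2=3) = 3
change(20) = min(1+change(19)=1+3=4, 1+change(16)=1+2=3, 1+change(13)=1+3=4, 1+change(12)=1+2=3) = 3
change(21) = min(1+change(20)=1+3=4, 1+change(17)=1+3=4, 1+change(14)=1+2=3, 1+change(13)=1+3=4) = 3
change(22) = min(1+change(21)=1+3=4, 1+change(18)=1+3=4, 1+change(15)=1+2=3, 1+change(14)=1+2=3) = 3
change(23) = min(1+change(22)=1+3=4, 1+change(19)=1+3=4, 1+change(16)=1+2=3, 1+change(15)=1+2=3) = 3
change(24) = min(1+change(23)=1+3=4, 1+change(20)=1+3=4, 1+change(17)=1+3=4, 1+change(16)=1+2=3) = 3
change(25) = min(1+change(24)=1+3=4, 1+change(21)=1+3=4, 1+change(18)=1+3=4, 1+change(17)=1+3=4) = 4
change(26) = min(1+change(25)=1+4=5, 1+change(22)=1+3=4, 1+change(19)=1+3=4, 1+change(18)=1+3=4) = 4
change(27) = min(1+change(26)=1+4=5, 1+change(23)=1+3=4, 1+change(20)=1+3=4, 1+change(19)=1+3=4) = 4
change(28) = min(1+change(27)=1+4=5, 1+change(24)=1+3=4, 1+change(21)=1+3=4, 1+change(20)=1+3=4) = 4

4


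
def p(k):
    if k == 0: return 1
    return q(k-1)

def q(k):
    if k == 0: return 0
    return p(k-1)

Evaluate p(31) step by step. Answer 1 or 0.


p(31) = q(30)
q(30) = p(29)
p(29) = q(28)
q(28) = p(27)
p(27) = q(26)
q(26) = p(25)
p(25) = q(24)
q(24) = p(23)
p(23) = q(22)
q(22) = p(21)
p(21) = q(20)
q(20) = p(19)
p(19) = q(18)
q(18) = p(17)
p(17) = q(16)
q(16) = p(15)
p(15) = q(14)
q(14) = p(13)
p(13) = q(12)
q(12) = p(11)
p(11) = q(10)
q(10) = p(9)
p(9) = q(8)
q(8) = p(7)
p(7) = q(6)
q(6) = p(5)
p(5) = q(4)
q(4) = p(3)
p(3) = q(2)
q(2) = p(1)
p(1) = q(0)
q(0) = 0  (base case)
Result: 0

0


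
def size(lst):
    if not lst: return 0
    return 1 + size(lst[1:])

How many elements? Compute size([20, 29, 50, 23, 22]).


size([20, 29, 50, 23, 22]) = 1 + size([29, 50, 23, 22])
size([29, 50, 23, 22]) = 1 + size([50, 23, 22])
size([50, 23, 22]) = 1 + size([23, 22])
size([23, 22]) = 1 + size([22])
size([22]) = 1 + size([])
size([]) = 0  (base case)
Unwinding: 1 + 1 + 1 + 1 + 1 + 0 = 5

5


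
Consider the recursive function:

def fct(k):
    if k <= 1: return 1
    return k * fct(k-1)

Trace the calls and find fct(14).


fct(14)
= 14 * fct(13)
= 14 * 13 * fct(12)
= 14 * 13 * 12 * fct(11)
= 14 * 13 * 12 * 11 * fct(10)
= 14 * 13 * 12 * 11 * 10 * fct(9)
= 14 * 13 * 12 * 11 * 10 * 9 * fct(8)
= 14 * 13 * 12 * 11 * 10 * 9 * 8 * fct(7)
= 14 * 13 * 12 * 11 * 10 * 9 * 8 * 7 * fct(6)
= 14 * 13 * 12 * 11 * 10 * 9 * 8 * 7 * 6 * fct(5)
= 14 * 13 * 12 * 11 * 10 * 9 * 8 * 7 * 6 * 5 * fct(4)
= 14 * 13 * 12 * 11 * 10 * 9 * 8 * 7 * 6 * 5 * 4 * fct(3)
= 14 * 13 * 12 * 11 * 10 * 9 * 8 * 7 * 6 * 5 * 4 * 3 * fct(2)
= 14 * 13 * 12 * 11 * 10 * 9 * 8 * 7 * 6 * 5 * 4 * 3 * 2 * fct(1)
= 14 * 13 * 12 * 11 * 10 * 9 * 8 * 7 * 6 * 5 * 4 * 3 * 2 * 1
= 87178291200

87178291200


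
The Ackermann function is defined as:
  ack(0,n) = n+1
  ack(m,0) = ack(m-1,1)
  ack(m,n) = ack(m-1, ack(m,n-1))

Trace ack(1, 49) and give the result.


ack(1, 49) = ack(0, ack(1, 48))
  ack(1, 48) = ack(0, ack(1, 47))
    ack(1, 47) = ack(0, ack(1, 46))
      ack(1, 46) = ack(0, ack(1, 45))
        ack(1, 45) = ack(0, ack(1, 44))
          ack(1, 44) = ack(0, ack(1, 43))
          ack(1, 43) = ack(0, ack(1, 42))
          ack(1, 42) = ack(0, ack(1, 41))
          ack(1, 41) = ack(0, ack(1, 40))
          ack(1, 40) = ack(0, ack(1, 39))
          ack(1, 39) = ack(0, ack(1, 38))
          ack(1, 38) = ack(0, ack(1, 37))
          ack(1, 37) = ack(0, ack(1, 36))
          ack(1, 36) = ack(0, ack(1, 35))
          ack(1, 35) = ack(0, ack(1, 34))
          ack(1, 34) = ack(0, ack(1, 33))
          ack(1, 33) = ack(0, ack(1, 32))
          ack(1, 32) = ack(0, ack(1, 31))
          ack(1, 31) = ack(0, ack(1, 30))
          ack(1, 30) = ack(0, ack(1, 29))
          ack(1, 29) = ack(0, ack(1, 28))
          ack(1, 28) = ack(0, ack(1, 27))
          ack(1, 27) = ack(0, ack(1, 26))
          ack(1, 26) = ack(0, ack(1, 25))
          ack(1, 25) = ack(0, ack(1, 24))
... (trace truncated)
Result: ack(1, 49) = 51

51


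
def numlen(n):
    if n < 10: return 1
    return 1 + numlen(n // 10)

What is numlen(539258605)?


numlen(539258605) = 1 + numlen(53925860)
numlen(53925860) = 1 + numlen(5392586)
numlen(5392586) = 1 + numlen(539258)
numlen(539258) = 1 + numlen(53925)
numlen(53925) = 1 + numlen(5392)
numlen(5392) = 1 + numlen(539)
numlen(539) = 1 + numlen(53)
numlen(53) = 1 + numlen(5)
numlen(5) = 1  (base case: 5 < 10)
Unwinding: 1 + 1 + 1 + 1 + 1 + 1 + 1 + 1 + 1 = 9

9


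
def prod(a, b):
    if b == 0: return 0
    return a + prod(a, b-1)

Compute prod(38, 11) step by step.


prod(38, 11) = 38 + prod(38, 10)
prod(38, 10) = 38 + prod(38, 9)
prod(38, 9) = 38 + prod(38, 8)
prod(38, 8) = 38 + prod(38, 7)
prod(38, 7) = 38 + prod(38, 6)
prod(38, 6) = 38 + prod(38, 5)
prod(38, 5) = 38 + prod(38, 4)
prod(38, 4) = 38 + prod(38, 3)
prod(38, 3) = 38 + prod(38, 2)
prod(38, 2) = 38 + prod(38, 1)
prod(38, 1) = 38 + prod(38, 0)
prod(38, 0) = 0  (base case)
Total: 38 + 38 + 38 + 38 + 38 + 38 + 38 + 38 + 38 + 38 + 38 + 0 = 418

418


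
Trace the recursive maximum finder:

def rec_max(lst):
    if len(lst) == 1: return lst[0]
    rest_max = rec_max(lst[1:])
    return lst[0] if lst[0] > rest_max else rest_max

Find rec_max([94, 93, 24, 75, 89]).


rec_max([94, 93, 24, 75, 89]): compare 94 with rec_max([93, 24, 75, 89])
rec_max([93, 24, 75, 89]): compare 93 with rec_max([24, 75, 89])
rec_max([24, 75, 89]): compare 24 with rec_max([75, 89])
rec_max([75, 89]): compare 75 with rec_max([89])
rec_max([89]) = 89  (base case)
Compare 75 with 89 -> 89
Compare 24 with 89 -> 89
Compare 93 with 89 -> 93
Compare 94 with 93 -> 94

94


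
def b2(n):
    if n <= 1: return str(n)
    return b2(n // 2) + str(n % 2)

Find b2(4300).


b2(4300) = b2(2150) + '0'
b2(2150) = b2(1075) + '0'
b2(1075) = b2(537) + '1'
b2(537) = b2(268) + '1'
b2(268) = b2(134) + '0'
b2(134) = b2(67) + '0'
b2(67) = b2(33) + '1'
b2(33) = b2(16) + '1'
b2(16) = b2(8) + '0'
b2(8) = b2(4) + '0'
b2(4) = b2(2) + '0'
b2(2) = b2(1) + '0'
b2(1) = '1'  (base case)
Concatenating: '1' + '0' + '0' + '0' + '0' + '1' + '1' + '0' + '0' + '1' + '1' + '0' + '0' = '1000011001100'

1000011001100


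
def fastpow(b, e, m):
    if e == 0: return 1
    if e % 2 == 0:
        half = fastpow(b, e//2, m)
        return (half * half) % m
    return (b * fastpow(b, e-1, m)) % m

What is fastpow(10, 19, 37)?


fastpow(10, 19, 37): e is odd, compute fastpow(10, 18, 37)
  fastpow(10, 18, 37): e is even, compute fastpow(10, 9, 37)
    fastpow(10, 9, 37): e is odd, compute fastpow(10, 8, 37)
      fastpow(10, 8, 37): e is even, compute fastpow(10, 4, 37)
        fastpow(10, 4, 37): e is even, compute fastpow(10, 2, 37)
          fastpow(10, 2, 37): e is even, compute fastpow(10, 1, 37)
          fastpow(10, 1, 37): e is odd, compute fastpow(10, 0, 37)
          fastpow(10, 0, 37) = 1
          (10 * 1) % 37 = 10
          half=10, (10*10) % 37 = 26
        half=26, (26*26) % 37 = 10
      half=10, (10*10) % 37 = 26
    (10 * 26) % 37 = 1
  half=1, (1*1) % 37 = 1
(10 * 1) % 37 = 10

10


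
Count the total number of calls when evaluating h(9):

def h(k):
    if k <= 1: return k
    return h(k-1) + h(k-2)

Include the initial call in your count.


Let C(n) = total calls for h(n)
C(0) = 1, C(1) = 1
C(2) = 1 + C(1) + C(0) = 1 + 1 + 1 = 3
C(3) = 1 + C(2) + C(1) = 1 + 3 + 1 = 5
C(4) = 1 + C(3) + C(2) = 1 + 5 + 3 = 9
C(5) = 1 + C(4) + C(3) = 1 + 9 + 5 = 15
C(6) = 1 + C(5) + C(4) = 1 + 15 + 9 = 25
C(7) = 1 + C(6) + C(5) = 1 + 25 + 15 = 41
C(8) = 1 + C(7) + C(6) = 1 + 41 + 25 = 67
C(9) = 1 + C(8) + C(7) = 1 + 67 + 41 = 109

109


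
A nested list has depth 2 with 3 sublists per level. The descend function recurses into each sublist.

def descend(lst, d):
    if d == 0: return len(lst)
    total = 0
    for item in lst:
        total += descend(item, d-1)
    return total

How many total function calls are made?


At depth 0 (root): 1 call
At depth 1: each of 1 parents calls descend on 3 children = 3 calls
At depth 2: each of 3 parents calls descend on 3 children = 9 calls
Total: 1 + 3 + 9 = 13

13


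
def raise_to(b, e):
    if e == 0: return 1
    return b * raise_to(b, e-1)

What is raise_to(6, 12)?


raise_to(6, 12)
= 6 * raise_to(6, 11)
= 6 * 6 * raise_to(6, 10)
= 6 * 6 * 6 * raise_to(6, 9)
= 6 * 6 * 6 * 6 * raise_to(6, 8)
= 6 * 6 * 6 * 6 * 6 * raise_to(6, 7)
= 6 * 6 * 6 * 6 * 6 * 6 * raise_to(6, 6)
= 6 * 6 * 6 * 6 * 6 * 6 * 6 * raise_to(6, 5)
= 6 * 6 * 6 * 6 * 6 * 6 * 6 * 6 * raise_to(6, 4)
= 6 * 6 * 6 * 6 * 6 * 6 * 6 * 6 * 6 * raise_to(6, 3)
= 6 * 6 * 6 * 6 * 6 * 6 * 6 * 6 * 6 * 6 * raise_to(6, 2)
= 6 * 6 * 6 * 6 * 6 * 6 * 6 * 6 * 6 * 6 * 6 * raise_to(6, 1)
= 6 * 6 * 6 * 6 * 6 * 6 * 6 * 6 * 6 * 6 * 6 * 6 * raise_to(6, 0)
= 6 * 6 * 6 * 6 * 6 * 6 * 6 * 6 * 6 * 6 * 6 * 6 * 1
= 2176782336

2176782336


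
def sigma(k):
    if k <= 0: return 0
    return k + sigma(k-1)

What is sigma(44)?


sigma(44)
= 44 + 43 + 42 + 41 + 40 + 39 + 38 + 37 + 36 + 35 + 34 + 33 + 32 + 31 + 30 + 29 + 28 + 27 + 26 + 25 + 24 + 23 + 22 + 21 + 20 + 19 + 18 + 17 + 16 + 15 + 14 + 13 + 12 + 11 + 10 + 9 + 8 + 7 + 6 + 5 + 4 + 3 + 2 + 1 + sigma(0)
= 44 + 43 + 42 + 41 + 40 + 39 + 38 + 37 + 36 + 35 + 34 + 33 + 32 + 31 + 30 + 29 + 28 + 27 + 26 + 25 + 24 + 23 + 22 + 21 + 20 + 19 + 18 + 17 + 16 + 15 + 14 + 13 + 12 + 11 + 10 + 9 + 8 + 7 + 6 + 5 + 4 + 3 + 2 + 1 + 0
= 990

990


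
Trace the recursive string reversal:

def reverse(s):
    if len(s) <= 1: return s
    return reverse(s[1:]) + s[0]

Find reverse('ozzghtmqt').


reverse('ozzghtmqt') = reverse('zzghtmqt') + 'o'
reverse('zzghtmqt') = reverse('zghtmqt') + 'z'
reverse('zghtmqt') = reverse('ghtmqt') + 'z'
reverse('ghtmqt') = reverse('htmqt') + 'g'
reverse('htmqt') = reverse('tmqt') + 'h'
reverse('tmqt') = reverse('mqt') + 't'
reverse('mqt') = reverse('qt') + 'm'
reverse('qt') = reverse('t') + 'q'
reverse('t') = 't'  (base case)
Concatenating: 't' + 'q' + 'm' + 't' + 'h' + 'g' + 'z' + 'z' + 'o' = 'tqmthgzzo'

tqmthgzzo


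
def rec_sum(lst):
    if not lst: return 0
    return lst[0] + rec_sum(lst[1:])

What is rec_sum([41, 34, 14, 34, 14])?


rec_sum([41, 34, 14, 34, 14]) = 41 + rec_sum([34, 14, 34, 14])
rec_sum([34, 14, 34, 14]) = 34 + rec_sum([14, 34, 14])
rec_sum([14, 34, 14]) = 14 + rec_sum([34, 14])
rec_sum([34, 14]) = 34 + rec_sum([14])
rec_sum([14]) = 14 + rec_sum([])
rec_sum([]) = 0  (base case)
Total: 41 + 34 + 14 + 34 + 14 + 0 = 137

137


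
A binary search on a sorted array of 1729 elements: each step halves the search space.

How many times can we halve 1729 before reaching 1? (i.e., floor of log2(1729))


1729 / 2 = 864
864 / 2 = 432
432 / 2 = 216
216 / 2 = 108
108 / 2 = 54
54 / 2 = 27
27 / 2 = 13
13 / 2 = 6
6 / 2 = 3
3 / 2 = 1
Reached 1 after 10 halvings

10


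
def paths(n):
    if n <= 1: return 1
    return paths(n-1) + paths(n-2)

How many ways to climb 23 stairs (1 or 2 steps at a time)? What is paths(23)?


Building up from base cases:
paths(0) = 1
paths(1) = 1
paths(2) = paths(1) + paths(0) = 1 + 1 = 2
paths(3) = paths(2) + paths(1) = 2 + 1 = 3
paths(4) = paths(3) + paths(2) = 3 + 2 = 5
paths(5) = paths(4) + paths(3) = 5 + 3 = 8
paths(6) = paths(5) + paths(4) = 8 + 5 = 13
paths(7) = paths(6) + paths(5) = 13 + 8 = 21
paths(8) = paths(7) + paths(6) = 21 + 13 = 34
paths(9) = paths(8) + paths(7) = 34 + 21 = 55
paths(10) = paths(9) + paths(8) = 55 + 34 = 89
paths(11) = paths(10) + paths(9) = 89 + 55 = 144
paths(12) = paths(11) + paths(10) = 144 + 89 = 233
paths(13) = paths(12) + paths(11) = 233 + 144 = 377
paths(14) = paths(13) + paths(12) = 377 + 233 = 610
paths(15) = paths(14) + paths(13) = 610 + 377 = 987
paths(16) = paths(15) + paths(14) = 987 + 610 = 1597
paths(17) = paths(16) + paths(15) = 1597 + 987 = 2584
paths(18) = paths(17) + paths(16) = 2584 + 1597 = 4181
paths(19) = paths(18) + paths(17) = 4181 + 2584 = 6765
paths(20) = paths(19) + paths(18) = 6765 + 4181 = 10946
paths(21) = paths(20) + paths(19) = 10946 + 6765 = 17711
paths(22) = paths(21) + paths(20) = 17711 + 10946 = 28657
paths(23) = paths(22) + paths(21) = 28657 + 17711 = 46368

46368


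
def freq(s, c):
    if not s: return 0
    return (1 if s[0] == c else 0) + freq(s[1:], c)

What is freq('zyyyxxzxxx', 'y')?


s[0]='z' != 'y' -> 0
s[0]='y' == 'y' -> 1
s[0]='y' == 'y' -> 1
s[0]='y' == 'y' -> 1
s[0]='x' != 'y' -> 0
s[0]='x' != 'y' -> 0
s[0]='z' != 'y' -> 0
s[0]='x' != 'y' -> 0
s[0]='x' != 'y' -> 0
s[0]='x' != 'y' -> 0
Sum: 0 + 1 + 1 + 1 + 0 + 0 + 0 + 0 + 0 + 0 = 3

3


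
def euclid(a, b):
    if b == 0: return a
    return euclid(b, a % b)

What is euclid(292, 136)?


euclid(292, 136) = euclid(136, 20)
euclid(136, 20) = euclid(20, 16)
euclid(20, 16) = euclid(16, 4)
euclid(16, 4) = euclid(4, 0)
euclid(4, 0) = 4  (base case)

4


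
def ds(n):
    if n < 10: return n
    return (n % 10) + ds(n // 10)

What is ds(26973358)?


ds(26973358) = 8 + ds(2697335)
ds(2697335) = 5 + ds(269733)
ds(269733) = 3 + ds(26973)
ds(26973) = 3 + ds(2697)
ds(2697) = 7 + ds(269)
ds(269) = 9 + ds(26)
ds(26) = 6 + ds(2)
ds(2) = 2  (base case)
Total: 8 + 5 + 3 + 3 + 7 + 9 + 6 + 2 = 43

43


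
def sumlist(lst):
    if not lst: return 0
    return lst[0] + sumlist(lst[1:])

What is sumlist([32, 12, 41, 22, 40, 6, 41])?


sumlist([32, 12, 41, 22, 40, 6, 41]) = 32 + sumlist([12, 41, 22, 40, 6, 41])
sumlist([12, 41, 22, 40, 6, 41]) = 12 + sumlist([41, 22, 40, 6, 41])
sumlist([41, 22, 40, 6, 41]) = 41 + sumlist([22, 40, 6, 41])
sumlist([22, 40, 6, 41]) = 22 + sumlist([40, 6, 41])
sumlist([40, 6, 41]) = 40 + sumlist([6, 41])
sumlist([6, 41]) = 6 + sumlist([41])
sumlist([41]) = 41 + sumlist([])
sumlist([]) = 0  (base case)
Total: 32 + 12 + 41 + 22 + 40 + 6 + 41 + 0 = 194

194


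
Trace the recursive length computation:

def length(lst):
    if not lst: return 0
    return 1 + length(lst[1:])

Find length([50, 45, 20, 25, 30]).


length([50, 45, 20, 25, 30]) = 1 + length([45, 20, 25, 30])
length([45, 20, 25, 30]) = 1 + length([20, 25, 30])
length([20, 25, 30]) = 1 + length([25, 30])
length([25, 30]) = 1 + length([30])
length([30]) = 1 + length([])
length([]) = 0  (base case)
Unwinding: 1 + 1 + 1 + 1 + 1 + 0 = 5

5


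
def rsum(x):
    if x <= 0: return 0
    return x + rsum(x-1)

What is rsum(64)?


rsum(64)
= 64 + 63 + 62 + 61 + 60 + 59 + 58 + 57 + 56 + 55 + 54 + 53 + 52 + 51 + 50 + 49 + 48 + 47 + 46 + 45 + 44 + 43 + 42 + 41 + 40 + 39 + 38 + 37 + 36 + 35 + 34 + 33 + 32 + 31 + 30 + 29 + 28 + 27 + 26 + 25 + 24 + 23 + 22 + 21 + 20 + 19 + 18 + 17 + 16 + 15 + 14 + 13 + 12 + 11 + 10 + 9 + 8 + 7 + 6 + 5 + 4 + 3 + 2 + 1 + rsum(0)
= 64 + 63 + 62 + 61 + 60 + 59 + 58 + 57 + 56 + 55 + 54 + 53 + 52 + 51 + 50 + 49 + 48 + 47 + 46 + 45 + 44 + 43 + 42 + 41 + 40 + 39 + 38 + 37 + 36 + 35 + 34 + 33 + 32 + 31 + 30 + 29 + 28 + 27 + 26 + 25 + 24 + 23 + 22 + 21 + 20 + 19 + 18 + 17 + 16 + 15 + 14 + 13 + 12 + 11 + 10 + 9 + 8 + 7 + 6 + 5 + 4 + 3 + 2 + 1 + 0
= 2080

2080


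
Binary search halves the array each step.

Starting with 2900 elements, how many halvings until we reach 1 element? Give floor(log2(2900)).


2900 / 2 = 1450
1450 / 2 = 725
725 / 2 = 362
362 / 2 = 181
181 / 2 = 90
90 / 2 = 45
45 / 2 = 22
22 / 2 = 11
11 / 2 = 5
5 / 2 = 2
2 / 2 = 1
Reached 1 after 11 halvings

11


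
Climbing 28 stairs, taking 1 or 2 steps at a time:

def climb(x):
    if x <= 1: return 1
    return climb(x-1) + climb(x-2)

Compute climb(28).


Building up from base cases:
climb(0) = 1
climb(1) = 1
climb(2) = climb(1) + climb(0) = 1 + 1 = 2
climb(3) = climb(2) + climb(1) = 2 + 1 = 3
climb(4) = climb(3) + climb(2) = 3 + 2 = 5
climb(5) = climb(4) + climb(3) = 5 + 3 = 8
climb(6) = climb(5) + climb(4) = 8 + 5 = 13
climb(7) = climb(6) + climb(5) = 13 + 8 = 21
climb(8) = climb(7) + climb(6) = 21 + 13 = 34
climb(9) = climb(8) + climb(7) = 34 + 21 = 55
climb(10) = climb(9) + climb(8) = 55 + 34 = 89
climb(11) = climb(10) + climb(9) = 89 + 55 = 144
climb(12) = climb(11) + climb(10) = 144 + 89 = 233
climb(13) = climb(12) + climb(11) = 233 + 144 = 377
climb(14) = climb(13) + climb(12) = 377 + 233 = 610
climb(15) = climb(14) + climb(13) = 610 + 377 = 987
climb(16) = climb(15) + climb(14) = 987 + 610 = 1597
climb(17) = climb(16) + climb(15) = 1597 + 987 = 2584
climb(18) = climb(17) + climb(16) = 2584 + 1597 = 4181
climb(19) = climb(18) + climb(17) = 4181 + 2584 = 6765
climb(20) = climb(19) + climb(18) = 6765 + 4181 = 10946
climb(21) = climb(20) + climb(19) = 10946 + 6765 = 17711
climb(22) = climb(21) + climb(20) = 17711 + 10946 = 28657
climb(23) = climb(22) + climb(21) = 28657 + 17711 = 46368
climb(24) = climb(23) + climb(22) = 46368 + 28657 = 75025
climb(25) = climb(24) + climb(23) = 75025 + 46368 = 121393
climb(26) = climb(25) + climb(24) = 121393 + 75025 = 196418
climb(27) = climb(26) + climb(25) = 196418 + 121393 = 317811
climb(28) = climb(27) + climb(26) = 317811 + 196418 = 514229

514229


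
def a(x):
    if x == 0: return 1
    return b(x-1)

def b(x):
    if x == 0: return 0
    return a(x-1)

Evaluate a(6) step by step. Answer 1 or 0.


a(6) = b(5)
b(5) = a(4)
a(4) = b(3)
b(3) = a(2)
a(2) = b(1)
b(1) = a(0)
a(0) = 1  (base case)
Result: 1

1


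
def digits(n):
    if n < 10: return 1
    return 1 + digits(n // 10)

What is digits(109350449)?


digits(109350449) = 1 + digits(10935044)
digits(10935044) = 1 + digits(1093504)
digits(1093504) = 1 + digits(109350)
digits(109350) = 1 + digits(10935)
digits(10935) = 1 + digits(1093)
digits(1093) = 1 + digits(109)
digits(109) = 1 + digits(10)
digits(10) = 1 + digits(1)
digits(1) = 1  (base case: 1 < 10)
Unwinding: 1 + 1 + 1 + 1 + 1 + 1 + 1 + 1 + 1 = 9

9


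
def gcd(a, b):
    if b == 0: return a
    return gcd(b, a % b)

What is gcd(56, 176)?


gcd(56, 176) = gcd(176, 56)
gcd(176, 56) = gcd(56, 8)
gcd(56, 8) = gcd(8, 0)
gcd(8, 0) = 8  (base case)

8


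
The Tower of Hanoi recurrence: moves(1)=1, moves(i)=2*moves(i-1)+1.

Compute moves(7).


moves(7) = 2 * moves(6) + 1
moves(6) = 2 * moves(5) + 1
moves(5) = 2 * moves(4) + 1
moves(4) = 2 * moves(3) + 1
moves(3) = 2 * moves(2) + 1
moves(2) = 2 * moves(1) + 1
moves(1) = 1  (base case)
moves(2) = 2 * 1 + 1 = 3
moves(3) = 2 * 3 + 1 = 7
moves(4) = 2 * 7 + 1 = 15
moves(5) = 2 * 15 + 1 = 31
moves(6) = 2 * 31 + 1 = 63
moves(7) = 2 * 63 + 1 = 127

127


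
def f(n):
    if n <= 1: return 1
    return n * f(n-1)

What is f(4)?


f(4)
= 4 * f(3)
= 4 * 3 * f(2)
= 4 * 3 * 2 * f(1)
= 4 * 3 * 2 * 1
= 24

24


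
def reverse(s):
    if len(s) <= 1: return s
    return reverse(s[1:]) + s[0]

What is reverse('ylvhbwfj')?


reverse('ylvhbwfj') = reverse('lvhbwfj') + 'y'
reverse('lvhbwfj') = reverse('vhbwfj') + 'l'
reverse('vhbwfj') = reverse('hbwfj') + 'v'
reverse('hbwfj') = reverse('bwfj') + 'h'
reverse('bwfj') = reverse('wfj') + 'b'
reverse('wfj') = reverse('fj') + 'w'
reverse('fj') = reverse('j') + 'f'
reverse('j') = 'j'  (base case)
Concatenating: 'j' + 'f' + 'w' + 'b' + 'h' + 'v' + 'l' + 'y' = 'jfwbhvly'

jfwbhvly


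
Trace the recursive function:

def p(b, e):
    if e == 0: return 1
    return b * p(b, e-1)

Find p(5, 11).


p(5, 11)
= 5 * p(5, 10)
= 5 * 5 * p(5, 9)
= 5 * 5 * 5 * p(5, 8)
= 5 * 5 * 5 * 5 * p(5, 7)
= 5 * 5 * 5 * 5 * 5 * p(5, 6)
= 5 * 5 * 5 * 5 * 5 * 5 * p(5, 5)
= 5 * 5 * 5 * 5 * 5 * 5 * 5 * p(5, 4)
= 5 * 5 * 5 * 5 * 5 * 5 * 5 * 5 * p(5, 3)
= 5 * 5 * 5 * 5 * 5 * 5 * 5 * 5 * 5 * p(5, 2)
= 5 * 5 * 5 * 5 * 5 * 5 * 5 * 5 * 5 * 5 * p(5, 1)
= 5 * 5 * 5 * 5 * 5 * 5 * 5 * 5 * 5 * 5 * 5 * p(5, 0)
= 5 * 5 * 5 * 5 * 5 * 5 * 5 * 5 * 5 * 5 * 5 * 1
= 48828125

48828125


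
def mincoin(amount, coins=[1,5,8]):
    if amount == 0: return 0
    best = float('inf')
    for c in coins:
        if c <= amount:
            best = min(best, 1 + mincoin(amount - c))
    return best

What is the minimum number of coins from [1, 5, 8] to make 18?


Building up with DP:
mincoin(0) = 0
mincoin(1) = min(1+mincoin(0)=1+0=1) = 1
mincoin(2) = min(1+mincoin(1)=1+1=2) = 2
mincoin(3) = min(1+mincoin(2)=1+2=3) = 3
mincoin(4) = min(1+mincoin(3)=1+3=4) = 4
mincoin(5) = min(1+mincoin(4)=1+4=5, 1+mincoin(0)=1+0=1) = 1
mincoin(6) = min(1+mincoin(5)=1+1=2, 1+mincoin(1)=1+1=2) = 2
mincoin(7) = min(1+mincoin(6)=1+2=3, 1+mincoin(2)=1+2=3) = 3
mincoin(8) = min(1+mincoin(7)=1+3=4, 1+mincoin(3)=1+3=4, 1+mincoin(0)=1+0=1) = 1
mincoin(9) = min(1+mincoin(8)=1+1=2, 1+mincoin(4)=1+4=5, 1+mincoin(1)=1+1=2) = 2
mincoin(10) = min(1+mincoin(9)=1+2=3, 1+mincoin(5)=1+1=2, 1+mincoin(2)=1+2=3) = 2
mincoin(11) = min(1+mincoin(10)=1+2=3, 1+mincoin(6)=1+2=3, 1+mincoin(3)=1+3=4) = 3
mincoin(12) = min(1+mincoin(11)=1+3=4, 1+mincoin(7)=1+3=4, 1+mincoin(4)=1+4=5) = 4
mincoin(13) = min(1+mincoin(12)=1+4=5, 1+mincoin(8)=1+1=2, 1+mincoin(5)=1+1=2) = 2
mincoin(14) = min(1+mincoin(13)=1+2=3, 1+mincoin(9)=1+2=3, 1+mincoin(6)=1+2=3) = 3
mincoin(15) = min(1+mincoin(14)=1+3=4, 1+mincoin(10)=1+2=3, 1+mincoin(7)=1+3=4) = 3
mincoin(16) = min(1+mincoin(15)=1+3=4, 1+mincoin(11)=1+3=4, 1+mincoin(8)=1+1=2) = 2
mincoin(17) = min(1+mincoin(16)=1+2=3, 1+mincoin(12)=1+4=5, 1+mincoin(9)=1+2=3) = 3
mincoin(18) = min(1+mincoin(17)=1+3=4, 1+mincoin(13)=1+2=3, 1+mincoin(10)=1+2=3) = 3

3


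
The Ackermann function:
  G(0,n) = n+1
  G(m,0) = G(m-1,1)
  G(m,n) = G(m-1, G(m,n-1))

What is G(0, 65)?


G(0, 65) = 66
Result: G(0, 65) = 66

66


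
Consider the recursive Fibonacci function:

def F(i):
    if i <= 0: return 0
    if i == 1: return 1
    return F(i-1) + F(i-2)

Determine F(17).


Computing F(17) bottom-up:
F(0) = 0
F(1) = 1
F(2) = F(1) + F(0) = 1 + 0 = 1
F(3) = F(2) + F(1) = 1 + 1 = 2
F(4) = F(3) + F(2) = 2 + 1 = 3
F(5) = F(4) + F(3) = 3 + 2 = 5
F(6) = F(5) + F(4) = 5 + 3 = 8
F(7) = F(6) + F(5) = 8 + 5 = 13
F(8) = F(7) + F(6) = 13 + 8 = 21
F(9) = F(8) + F(7) = 21 + 13 = 34
F(10) = F(9) + F(8) = 34 + 21 = 55
F(11) = F(10) + F(9) = 55 + 34 = 89
F(12) = F(11) + F(10) = 89 + 55 = 144
F(13) = F(12) + F(11) = 144 + 89 = 233
F(14) = F(13) + F(12) = 233 + 144 = 377
F(15) = F(14) + F(13) = 377 + 233 = 610
F(16) = F(15) + F(14) = 610 + 377 = 987
F(17) = F(16) + F(15) = 987 + 610 = 1597

1597


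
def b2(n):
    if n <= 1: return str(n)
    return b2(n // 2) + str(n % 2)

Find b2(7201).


b2(7201) = b2(3600) + '1'
b2(3600) = b2(1800) + '0'
b2(1800) = b2(900) + '0'
b2(900) = b2(450) + '0'
b2(450) = b2(225) + '0'
b2(225) = b2(112) + '1'
b2(112) = b2(56) + '0'
b2(56) = b2(28) + '0'
b2(28) = b2(14) + '0'
b2(14) = b2(7) + '0'
b2(7) = b2(3) + '1'
b2(3) = b2(1) + '1'
b2(1) = '1'  (base case)
Concatenating: '1' + '1' + '1' + '0' + '0' + '0' + '0' + '1' + '0' + '0' + '0' + '0' + '1' = '1110000100001'

1110000100001


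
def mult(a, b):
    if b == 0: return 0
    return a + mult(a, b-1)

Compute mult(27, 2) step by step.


mult(27, 2) = 27 + mult(27, 1)
mult(27, 1) = 27 + mult(27, 0)
mult(27, 0) = 0  (base case)
Total: 27 + 27 + 0 = 54

54


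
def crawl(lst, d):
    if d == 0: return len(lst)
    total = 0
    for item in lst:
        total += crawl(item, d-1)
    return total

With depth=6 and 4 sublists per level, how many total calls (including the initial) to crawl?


At depth 0 (root): 1 call
At depth 1: each of 1 parents calls crawl on 4 children = 4 calls
At depth 2: each of 4 parents calls crawl on 4 children = 16 calls
At depth 3: each of 16 parents calls crawl on 4 children = 64 calls
At depth 4: each of 64 parents calls crawl on 4 children = 256 calls
At depth 5: each of 256 parents calls crawl on 4 children = 1024 calls
At depth 6: each of 1024 parents calls crawl on 4 children = 4096 calls
Total: 1 + 4 + 16 + 64 + 256 + 1024 + 4096 = 5461

5461


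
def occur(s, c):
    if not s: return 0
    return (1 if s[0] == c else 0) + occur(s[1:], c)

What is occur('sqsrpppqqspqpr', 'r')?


s[0]='s' != 'r' -> 0
s[0]='q' != 'r' -> 0
s[0]='s' != 'r' -> 0
s[0]='r' == 'r' -> 1
s[0]='p' != 'r' -> 0
s[0]='p' != 'r' -> 0
s[0]='p' != 'r' -> 0
s[0]='q' != 'r' -> 0
s[0]='q' != 'r' -> 0
s[0]='s' != 'r' -> 0
s[0]='p' != 'r' -> 0
s[0]='q' != 'r' -> 0
s[0]='p' != 'r' -> 0
s[0]='r' == 'r' -> 1
Sum: 0 + 0 + 0 + 1 + 0 + 0 + 0 + 0 + 0 + 0 + 0 + 0 + 0 + 1 = 2

2


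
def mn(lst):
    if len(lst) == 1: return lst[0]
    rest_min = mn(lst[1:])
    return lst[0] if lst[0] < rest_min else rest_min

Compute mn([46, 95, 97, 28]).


mn([46, 95, 97, 28]): compare 46 with mn([95, 97, 28])
mn([95, 97, 28]): compare 95 with mn([97, 28])
mn([97, 28]): compare 97 with mn([28])
mn([28]) = 28  (base case)
Compare 97 with 28 -> 28
Compare 95 with 28 -> 28
Compare 46 with 28 -> 28

28


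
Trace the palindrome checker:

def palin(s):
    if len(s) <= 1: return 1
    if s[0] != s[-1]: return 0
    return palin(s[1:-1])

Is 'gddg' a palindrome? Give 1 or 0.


palin('gddg'): s[0]='g' == s[-1]='g' -> check palin('dd')
palin('dd'): s[0]='d' == s[-1]='d' -> check palin('')
palin(''): len <= 1 -> return 1  (base case)
Result: 1 (palindrome)

1


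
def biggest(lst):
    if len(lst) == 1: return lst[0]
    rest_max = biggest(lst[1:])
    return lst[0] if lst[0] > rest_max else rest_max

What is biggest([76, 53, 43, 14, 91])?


biggest([76, 53, 43, 14, 91]): compare 76 with biggest([53, 43, 14, 91])
biggest([53, 43, 14, 91]): compare 53 with biggest([43, 14, 91])
biggest([43, 14, 91]): compare 43 with biggest([14, 91])
biggest([14, 91]): compare 14 with biggest([91])
biggest([91]) = 91  (base case)
Compare 14 with 91 -> 91
Compare 43 with 91 -> 91
Compare 53 with 91 -> 91
Compare 76 with 91 -> 91

91


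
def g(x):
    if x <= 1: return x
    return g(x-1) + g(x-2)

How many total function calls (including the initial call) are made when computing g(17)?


Let C(n) = total calls for g(n)
C(0) = 1, C(1) = 1
C(2) = 1 + C(1) + C(0) = 1 + 1 + 1 = 3
C(3) = 1 + C(2) + C(1) = 1 + 3 + 1 = 5
C(4) = 1 + C(3) + C(2) = 1 + 5 + 3 = 9
C(5) = 1 + C(4) + C(3) = 1 + 9 + 5 = 15
C(6) = 1 + C(5) + C(4) = 1 + 15 + 9 = 25
C(7) = 1 + C(6) + C(5) = 1 + 25 + 15 = 41
C(8) = 1 + C(7) + C(6) = 1 + 41 + 25 = 67
C(9) = 1 + C(8) + C(7) = 1 + 67 + 41 = 109
C(10) = 1 + C(9) + C(8) = 1 + 109 + 67 = 177
C(11) = 1 + C(10) + C(9) = 1 + 177 + 109 = 287
C(12) = 1 + C(11) + C(10) = 1 + 287 + 177 = 465
C(13) = 1 + C(12) + C(11) = 1 + 465 + 287 = 753
C(14) = 1 + C(13) + C(12) = 1 + 753 + 465 = 1219
C(15) = 1 + C(14) + C(13) = 1 + 1219 + 753 = 1973
C(16) = 1 + C(15) + C(14) = 1 + 1973 + 1219 = 3193
C(17) = 1 + C(16) + C(15) = 1 + 3193 + 1973 = 5167

5167


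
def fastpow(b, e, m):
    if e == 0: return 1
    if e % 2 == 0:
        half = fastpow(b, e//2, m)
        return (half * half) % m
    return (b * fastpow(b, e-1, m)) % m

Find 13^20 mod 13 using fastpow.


fastpow(13, 20, 13): e is even, compute fastpow(13, 10, 13)
  fastpow(13, 10, 13): e is even, compute fastpow(13, 5, 13)
    fastpow(13, 5, 13): e is odd, compute fastpow(13, 4, 13)
      fastpow(13, 4, 13): e is even, compute fastpow(13, 2, 13)
        fastpow(13, 2, 13): e is even, compute fastpow(13, 1, 13)
          fastpow(13, 1, 13): e is odd, compute fastpow(13, 0, 13)
          fastpow(13, 0, 13) = 1
          (13 * 1) % 13 = 0
        half=0, (0*0) % 13 = 0
      half=0, (0*0) % 13 = 0
    (13 * 0) % 13 = 0
  half=0, (0*0) % 13 = 0
half=0, (0*0) % 13 = 0

0


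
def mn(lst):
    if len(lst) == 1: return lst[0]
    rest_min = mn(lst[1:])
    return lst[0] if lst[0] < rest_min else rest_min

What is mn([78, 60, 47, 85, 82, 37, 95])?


mn([78, 60, 47, 85, 82, 37, 95]): compare 78 with mn([60, 47, 85, 82, 37, 95])
mn([60, 47, 85, 82, 37, 95]): compare 60 with mn([47, 85, 82, 37, 95])
mn([47, 85, 82, 37, 95]): compare 47 with mn([85, 82, 37, 95])
mn([85, 82, 37, 95]): compare 85 with mn([82, 37, 95])
mn([82, 37, 95]): compare 82 with mn([37, 95])
mn([37, 95]): compare 37 with mn([95])
mn([95]) = 95  (base case)
Compare 37 with 95 -> 37
Compare 82 with 37 -> 37
Compare 85 with 37 -> 37
Compare 47 with 37 -> 37
Compare 60 with 37 -> 37
Compare 78 with 37 -> 37

37


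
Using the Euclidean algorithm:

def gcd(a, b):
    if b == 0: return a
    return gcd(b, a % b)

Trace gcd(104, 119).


gcd(104, 119) = gcd(119, 104)
gcd(119, 104) = gcd(104, 15)
gcd(104, 15) = gcd(15, 14)
gcd(15, 14) = gcd(14, 1)
gcd(14, 1) = gcd(1, 0)
gcd(1, 0) = 1  (base case)

1


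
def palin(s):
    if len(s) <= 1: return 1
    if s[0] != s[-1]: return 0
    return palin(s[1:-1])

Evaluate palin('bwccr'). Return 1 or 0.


palin('bwccr'): s[0]='b' != s[-1]='r' -> return 0
Result: 0 (not a palindrome)

0


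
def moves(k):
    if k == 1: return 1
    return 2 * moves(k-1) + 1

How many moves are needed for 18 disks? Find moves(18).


moves(18) = 2 * moves(17) + 1
moves(17) = 2 * moves(16) + 1
moves(16) = 2 * moves(15) + 1
moves(15) = 2 * moves(14) + 1
moves(14) = 2 * moves(13) + 1
moves(13) = 2 * moves(12) + 1
moves(12) = 2 * moves(11) + 1
moves(11) = 2 * moves(10) + 1
moves(10) = 2 * moves(9) + 1
moves(9) = 2 * moves(8) + 1
moves(8) = 2 * moves(7) + 1
moves(7) = 2 * moves(6) + 1
moves(6) = 2 * moves(5) + 1
moves(5) = 2 * moves(4) + 1
moves(4) = 2 * moves(3) + 1
moves(3) = 2 * moves(2) + 1
moves(2) = 2 * moves(1) + 1
moves(1) = 1  (base case)
moves(2) = 2 * 1 + 1 = 3
moves(3) = 2 * 3 + 1 = 7
moves(4) = 2 * 7 + 1 = 15
moves(5) = 2 * 15 + 1 = 31
moves(6) = 2 * 31 + 1 = 63
moves(7) = 2 * 63 + 1 = 127
moves(8) = 2 * 127 + 1 = 255
moves(9) = 2 * 255 + 1 = 511
moves(10) = 2 * 511 + 1 = 1023
moves(11) = 2 * 1023 + 1 = 2047
moves(12) = 2 * 2047 + 1 = 4095
moves(13) = 2 * 4095 + 1 = 8191
moves(14) = 2 * 8191 + 1 = 16383
moves(15) = 2 * 16383 + 1 = 32767
moves(16) = 2 * 32767 + 1 = 65535
moves(17) = 2 * 65535 + 1 = 131071
moves(18) = 2 * 131071 + 1 = 262143

262143


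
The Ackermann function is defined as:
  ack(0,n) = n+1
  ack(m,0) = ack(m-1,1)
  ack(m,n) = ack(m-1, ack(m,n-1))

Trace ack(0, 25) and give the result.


ack(0, 25) = 26
Result: ack(0, 25) = 26

26


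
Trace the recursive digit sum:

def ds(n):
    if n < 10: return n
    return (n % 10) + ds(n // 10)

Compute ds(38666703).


ds(38666703) = 3 + ds(3866670)
ds(3866670) = 0 + ds(386667)
ds(386667) = 7 + ds(38666)
ds(38666) = 6 + ds(3866)
ds(3866) = 6 + ds(386)
ds(386) = 6 + ds(38)
ds(38) = 8 + ds(3)
ds(3) = 3  (base case)
Total: 3 + 0 + 7 + 6 + 6 + 6 + 8 + 3 = 39

39


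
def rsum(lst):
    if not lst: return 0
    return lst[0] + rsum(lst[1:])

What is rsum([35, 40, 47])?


rsum([35, 40, 47]) = 35 + rsum([40, 47])
rsum([40, 47]) = 40 + rsum([47])
rsum([47]) = 47 + rsum([])
rsum([]) = 0  (base case)
Total: 35 + 40 + 47 + 0 = 122

122


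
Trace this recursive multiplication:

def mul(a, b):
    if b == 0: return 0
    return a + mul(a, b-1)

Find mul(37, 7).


mul(37, 7) = 37 + mul(37, 6)
mul(37, 6) = 37 + mul(37, 5)
mul(37, 5) = 37 + mul(37, 4)
mul(37, 4) = 37 + mul(37, 3)
mul(37, 3) = 37 + mul(37, 2)
mul(37, 2) = 37 + mul(37, 1)
mul(37, 1) = 37 + mul(37, 0)
mul(37, 0) = 0  (base case)
Total: 37 + 37 + 37 + 37 + 37 + 37 + 37 + 0 = 259

259


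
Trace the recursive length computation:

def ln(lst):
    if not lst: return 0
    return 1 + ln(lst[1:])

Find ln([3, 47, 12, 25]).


ln([3, 47, 12, 25]) = 1 + ln([47, 12, 25])
ln([47, 12, 25]) = 1 + ln([12, 25])
ln([12, 25]) = 1 + ln([25])
ln([25]) = 1 + ln([])
ln([]) = 0  (base case)
Unwinding: 1 + 1 + 1 + 1 + 0 = 4

4


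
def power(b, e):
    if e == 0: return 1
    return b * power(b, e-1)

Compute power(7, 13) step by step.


power(7, 13)
= 7 * power(7, 12)
= 7 * 7 * power(7, 11)
= 7 * 7 * 7 * power(7, 10)
= 7 * 7 * 7 * 7 * power(7, 9)
= 7 * 7 * 7 * 7 * 7 * power(7, 8)
= 7 * 7 * 7 * 7 * 7 * 7 * power(7, 7)
= 7 * 7 * 7 * 7 * 7 * 7 * 7 * power(7, 6)
= 7 * 7 * 7 * 7 * 7 * 7 * 7 * 7 * power(7, 5)
= 7 * 7 * 7 * 7 * 7 * 7 * 7 * 7 * 7 * power(7, 4)
= 7 * 7 * 7 * 7 * 7 * 7 * 7 * 7 * 7 * 7 * power(7, 3)
= 7 * 7 * 7 * 7 * 7 * 7 * 7 * 7 * 7 * 7 * 7 * power(7, 2)
= 7 * 7 * 7 * 7 * 7 * 7 * 7 * 7 * 7 * 7 * 7 * 7 * power(7, 1)
= 7 * 7 * 7 * 7 * 7 * 7 * 7 * 7 * 7 * 7 * 7 * 7 * 7 * power(7, 0)
= 7 * 7 * 7 * 7 * 7 * 7 * 7 * 7 * 7 * 7 * 7 * 7 * 7 * 1
= 96889010407

96889010407


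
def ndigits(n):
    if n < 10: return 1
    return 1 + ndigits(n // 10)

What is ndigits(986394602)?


ndigits(986394602) = 1 + ndigits(98639460)
ndigits(98639460) = 1 + ndigits(9863946)
ndigits(9863946) = 1 + ndigits(986394)
ndigits(986394) = 1 + ndigits(98639)
ndigits(98639) = 1 + ndigits(9863)
ndigits(9863) = 1 + ndigits(986)
ndigits(986) = 1 + ndigits(98)
ndigits(98) = 1 + ndigits(9)
ndigits(9) = 1  (base case: 9 < 10)
Unwinding: 1 + 1 + 1 + 1 + 1 + 1 + 1 + 1 + 1 = 9

9


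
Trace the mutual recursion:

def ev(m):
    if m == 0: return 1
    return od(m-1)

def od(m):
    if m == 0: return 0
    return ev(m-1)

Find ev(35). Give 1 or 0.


ev(35) = od(34)
od(34) = ev(33)
ev(33) = od(32)
od(32) = ev(31)
ev(31) = od(30)
od(30) = ev(29)
ev(29) = od(28)
od(28) = ev(27)
ev(27) = od(26)
od(26) = ev(25)
ev(25) = od(24)
od(24) = ev(23)
ev(23) = od(22)
od(22) = ev(21)
ev(21) = od(20)
od(20) = ev(19)
ev(19) = od(18)
od(18) = ev(17)
ev(17) = od(16)
od(16) = ev(15)
ev(15) = od(14)
od(14) = ev(13)
ev(13) = od(12)
od(12) = ev(11)
ev(11) = od(10)
od(10) = ev(9)
ev(9) = od(8)
od(8) = ev(7)
ev(7) = od(6)
od(6) = ev(5)
ev(5) = od(4)
od(4) = ev(3)
ev(3) = od(2)
od(2) = ev(1)
ev(1) = od(0)
od(0) = 0  (base case)
Result: 0

0


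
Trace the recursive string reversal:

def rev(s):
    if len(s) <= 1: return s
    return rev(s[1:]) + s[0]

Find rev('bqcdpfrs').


rev('bqcdpfrs') = rev('qcdpfrs') + 'b'
rev('qcdpfrs') = rev('cdpfrs') + 'q'
rev('cdpfrs') = rev('dpfrs') + 'c'
rev('dpfrs') = rev('pfrs') + 'd'
rev('pfrs') = rev('frs') + 'p'
rev('frs') = rev('rs') + 'f'
rev('rs') = rev('s') + 'r'
rev('s') = 's'  (base case)
Concatenating: 's' + 'r' + 'f' + 'p' + 'd' + 'c' + 'q' + 'b' = 'srfpdcqb'

srfpdcqb


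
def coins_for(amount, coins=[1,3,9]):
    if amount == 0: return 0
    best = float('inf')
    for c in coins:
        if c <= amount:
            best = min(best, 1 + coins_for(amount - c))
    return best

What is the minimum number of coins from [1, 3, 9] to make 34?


Building up with DP:
coins_for(0) = 0
coins_for(1) = min(1+coins_for(0)=1+0=1) = 1
coins_for(2) = min(1+coins_for(1)=1+1=2) = 2
coins_for(3) = min(1+coins_for(2)=1+2=3, 1+coins_for(0)=1+0=1) = 1
coins_for(4) = min(1+coins_for(3)=1+1=2, 1+coins_for(1)=1+1=2) = 2
coins_for(5) = min(1+coins_for(4)=1+2=3, 1+coins_for(2)=1+2=3) = 3
coins_for(6) = min(1+coins_for(5)=1+3=4, 1+coins_for(3)=1+1=2) = 2
coins_for(7) = min(1+coins_for(6)=1+2=3, 1+coins_for(4)=1+2=3) = 3
coins_for(8) = min(1+coins_for(7)=1+3=4, 1+coins_for(5)=1+3=4) = 4
coins_for(9) = min(1+coins_for(8)=1+4=5, 1+coins_for(6)=1+2=3, 1+coins_for(0)=1+0=1) = 1
coins_for(10) = min(1+coins_for(9)=1+1=2, 1+coins_for(7)=1+3=4, 1+coins_for(1)=1+1=2) = 2
coins_for(11) = min(1+coins_for(10)=1+2=3, 1+coins_for(8)=1+4=5, 1+coins_for(2)=1+2=3) = 3
coins_for(12) = min(1+coins_for(11)=1+3=4, 1+coins_for(9)=1+1=2, 1+coins_for(3)=1+1=2) = 2
coins_for(13) = min(1+coins_for(12)=1+2=3, 1+coins_for(10)=1+2=3, 1+coins_for(4)=1+2=3) = 3
coins_for(14) = min(1+coins_for(13)=1+3=4, 1+coins_for(11)=1+3=4, 1+coins_for(5)=1+3=4) = 4
coins_for(15) = min(1+coins_for(14)=1+4=5, 1+coins_for(12)=1+2=3, 1+coins_for(6)=1+2=3) = 3
coins_for(16) = min(1+coins_for(15)=1+3=4, 1+coins_for(13)=1+3=4, 1+coins_for(7)=1+3=4) = 4
coins_for(17) = min(1+coins_for(16)=1+4=5, 1+coins_for(14)=1+4=5, 1+coins_for(8)=1+4=5) = 5
coins_for(18) = min(1+coins_for(17)=1+5=6, 1+coins_for(15)=1+3=4, 1+coins_for(9)=1+1=2) = 2
coins_for(19) = min(1+coins_for(18)=1+2=3, 1+coins_for(16)=1+4=5, 1+coins_for(10)=1+2=3) = 3
coins_for(20) = min(1+coins_for(19)=1+3=4, 1+coins_for(17)=1+5=6, 1+coins_for(11)=1+3=4) = 4
coins_for(21) = min(1+coins_for(20)=1+4=5, 1+coins_for(18)=1+2=3, 1+coins_for(12)=1+2=3) = 3
coins_for(22) = min(1+coins_for(21)=1+3=4, 1+coins_for(19)=1+3=4, 1+coins_for(13)=1+3=4) = 4
coins_for(23) = min(1+coins_for(22)=1+4=5, 1+coins_for(20)=1+4=5, 1+coins_for(14)=1+4=5) = 5
coins_for(24) = min(1+coins_for(23)=1+5=6, 1+coins_for(21)=1+3=4, 1+coins_for(15)=1+3=4) = 4
coins_for(25) = min(1+coins_for(24)=1+4=5, 1+coins_for(22)=1+4=5, 1+coins_for(16)=1+4=5) = 5
coins_for(26) = min(1+coins_for(25)=1+5=6, 1+coins_for(23)=1+5=6, 1+coins_for(17)=1+5=6) = 6
coins_for(27) = min(1+coins_for(26)=1+6=7, 1+coins_for(24)=1+4=5, 1+coins_for(18)=1+2=3) = 3
coins_for(28) = min(1+coins_for(27)=1+3=4, 1+coins_for(25)=1+5=6, 1+coins_for(19)=1+3=4) = 4
coins_for(29) = min(1+coins_for(28)=1+4=5, 1+coins_for(26)=1+6=7, 1+coins_for(20)=1+4=5) = 5
coins_for(30) = min(1+coins_for(29)=1+5=6, 1+coins_for(27)=1+3=4, 1+coins_for(21)=1+3=4) = 4
coins_for(31) = min(1+coins_for(30)=1+4=5, 1+coins_for(28)=1+4=5, 1+coins_for(22)=1+4=5) = 5
coins_for(32) = min(1+coins_for(31)=1+5=6, 1+coins_for(29)=1+5=6, 1+coins_for(23)=1+5=6) = 6
coins_for(33) = min(1+coins_for(32)=1+6=7, 1+coins_for(30)=1+4=5, 1+coins_for(24)=1+4=5) = 5
coins_for(34) = min(1+coins_for(33)=1+5=6, 1+coins_for(31)=1+5=6, 1+coins_for(25)=1+5=6) = 6

6
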